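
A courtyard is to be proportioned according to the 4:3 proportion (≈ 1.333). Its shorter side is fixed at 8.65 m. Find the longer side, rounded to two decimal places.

4:3 ≈ 1.33333.
Longer side = 8.65 × 1.33333 ≈ 11.5333 → 11.53 m.

11.53 m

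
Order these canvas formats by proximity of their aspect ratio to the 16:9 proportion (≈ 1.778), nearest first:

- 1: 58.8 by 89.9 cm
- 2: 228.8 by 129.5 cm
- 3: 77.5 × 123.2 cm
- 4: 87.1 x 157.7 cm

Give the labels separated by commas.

2, 4, 3, 1

1: 89.9/58.8 ≈ 1.529 → |1.529 − 1.778| = 0.249
2: 228.8/129.5 ≈ 1.767 → |1.767 − 1.778| = 0.011
3: 123.2/77.5 ≈ 1.590 → |1.590 − 1.778| = 0.188
4: 157.7/87.1 ≈ 1.811 → |1.811 − 1.778| = 0.033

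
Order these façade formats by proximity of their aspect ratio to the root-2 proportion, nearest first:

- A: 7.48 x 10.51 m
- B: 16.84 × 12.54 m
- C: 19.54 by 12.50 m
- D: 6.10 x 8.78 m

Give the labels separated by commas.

A, D, B, C

A: 10.51/7.48 ≈ 1.405 → |1.405 − 1.414| = 0.009
B: 16.84/12.54 ≈ 1.343 → |1.343 − 1.414| = 0.071
C: 19.54/12.50 ≈ 1.563 → |1.563 − 1.414| = 0.149
D: 8.78/6.10 ≈ 1.439 → |1.439 − 1.414| = 0.025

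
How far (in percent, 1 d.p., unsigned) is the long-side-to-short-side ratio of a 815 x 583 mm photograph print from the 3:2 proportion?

Ratio = 815 / 583 ≈ 1.3979.
Ideal 3:2 = 1.5000. |1.3979 − 1.5000| / 1.5000 ≈ 6.81% → 6.8%.

6.8%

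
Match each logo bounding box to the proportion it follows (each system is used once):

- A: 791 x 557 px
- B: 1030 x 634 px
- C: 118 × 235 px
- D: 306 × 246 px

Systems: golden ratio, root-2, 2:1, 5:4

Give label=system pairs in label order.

A=root-2, B=golden ratio, C=2:1, D=5:4

A = 791/557 ≈ 1.420 → root-2 (1.414)
B = 1030/634 ≈ 1.625 → golden ratio (1.618)
C = 235/118 ≈ 1.992 → 2:1 (2.000)
D = 306/246 ≈ 1.244 → 5:4 (1.250)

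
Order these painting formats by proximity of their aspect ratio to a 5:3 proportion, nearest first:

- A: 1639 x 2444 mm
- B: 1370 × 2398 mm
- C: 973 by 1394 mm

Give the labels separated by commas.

B, A, C

A: 2444/1639 ≈ 1.491 → |1.491 − 1.667| = 0.176
B: 2398/1370 ≈ 1.750 → |1.750 − 1.667| = 0.083
C: 1394/973 ≈ 1.433 → |1.433 − 1.667| = 0.234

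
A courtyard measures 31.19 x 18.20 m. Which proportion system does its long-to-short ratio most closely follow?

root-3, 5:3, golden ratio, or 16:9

31.19/18.20 ≈ 1.714. Nearest candidates are root-3 (1.732, off by 0.018) and 5:3 (1.667, off by 0.047).

root-3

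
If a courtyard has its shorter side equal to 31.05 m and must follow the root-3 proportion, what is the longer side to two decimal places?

root-3 ≈ 1.73205.
Longer side = 31.05 × 1.73205 ≈ 53.7802 → 53.78 m.

53.78 m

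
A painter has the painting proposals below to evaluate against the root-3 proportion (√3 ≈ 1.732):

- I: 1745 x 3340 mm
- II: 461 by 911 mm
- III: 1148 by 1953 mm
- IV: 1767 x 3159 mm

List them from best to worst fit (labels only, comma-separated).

Ratios: I = 3340 / 1745 ≈ 1.914; II = 911 / 461 ≈ 1.976; III = 1953 / 1148 ≈ 1.701; IV = 3159 / 1767 ≈ 1.788.
|Δ from 1.732|: I 0.182; II 0.244; III 0.031; IV 0.056.

III, IV, I, II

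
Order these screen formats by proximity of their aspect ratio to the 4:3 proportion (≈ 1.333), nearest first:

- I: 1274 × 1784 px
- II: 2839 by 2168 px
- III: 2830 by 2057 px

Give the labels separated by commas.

II, III, I

Ratios: I = 1784 / 1274 ≈ 1.400; II = 2839 / 2168 ≈ 1.310; III = 2830 / 2057 ≈ 1.376.
|Δ from 1.333|: I 0.067; II 0.023; III 0.043.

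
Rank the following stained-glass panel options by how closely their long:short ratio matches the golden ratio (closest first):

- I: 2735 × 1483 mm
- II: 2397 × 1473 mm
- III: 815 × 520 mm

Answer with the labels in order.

I: 2735/1483 ≈ 1.844 → |1.844 − 1.618| = 0.226
II: 2397/1473 ≈ 1.627 → |1.627 − 1.618| = 0.009
III: 815/520 ≈ 1.567 → |1.567 − 1.618| = 0.051

II, III, I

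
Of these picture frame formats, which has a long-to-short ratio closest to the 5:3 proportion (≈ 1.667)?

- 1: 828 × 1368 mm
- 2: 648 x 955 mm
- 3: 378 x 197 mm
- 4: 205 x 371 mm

Ratios (long/short): 1 ≈ 1.652; 2 ≈ 1.474; 3 ≈ 1.919; 4 ≈ 1.810.
5:3 ≈ 1.667; option 1 is nearest (Δ 0.015).

1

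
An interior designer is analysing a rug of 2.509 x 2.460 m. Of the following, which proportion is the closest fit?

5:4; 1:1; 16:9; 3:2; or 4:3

1:1

Ratio = 2.509 / 2.460 ≈ 1.020.
Distances: 5:4 1.250 (Δ 0.230); 1:1 1.000 (Δ 0.020); 16:9 1.778 (Δ 0.758); 3:2 1.500 (Δ 0.480); 4:3 1.333 (Δ 0.313).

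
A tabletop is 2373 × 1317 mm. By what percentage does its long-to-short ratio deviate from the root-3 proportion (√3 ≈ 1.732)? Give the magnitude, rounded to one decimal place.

4.0%

Ratio = 2373 / 1317 ≈ 1.8018.
Ideal root-3 ≈ 1.7321. |1.8018 − 1.7321| / 1.7321 ≈ 4.02% → 4.0%.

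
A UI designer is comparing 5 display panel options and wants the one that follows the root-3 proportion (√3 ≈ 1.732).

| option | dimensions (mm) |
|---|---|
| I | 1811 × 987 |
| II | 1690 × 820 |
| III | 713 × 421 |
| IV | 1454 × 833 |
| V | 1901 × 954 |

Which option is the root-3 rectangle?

IV

Ratios (long/short): I ≈ 1.835; II ≈ 2.061; III ≈ 1.694; IV ≈ 1.745; V ≈ 1.993.
root-3 ≈ 1.732; option IV is nearest (Δ 0.013).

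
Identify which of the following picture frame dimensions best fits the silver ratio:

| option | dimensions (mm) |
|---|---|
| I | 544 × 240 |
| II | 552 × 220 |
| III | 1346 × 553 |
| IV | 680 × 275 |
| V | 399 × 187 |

III

Target silver ratio ≈ 2.414.
I: 2.267 (Δ0.147)  II: 2.509 (Δ0.095)  III: 2.434 (Δ0.020)  IV: 2.473 (Δ0.059)  V: 2.134 (Δ0.280)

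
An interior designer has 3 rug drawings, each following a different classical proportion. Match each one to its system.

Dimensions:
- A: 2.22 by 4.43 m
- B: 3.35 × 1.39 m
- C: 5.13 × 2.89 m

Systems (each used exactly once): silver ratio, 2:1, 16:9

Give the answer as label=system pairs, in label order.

A=2:1, B=silver ratio, C=16:9

A = 4.43/2.22 ≈ 1.995 → 2:1 (2.000)
B = 3.35/1.39 ≈ 2.410 → silver ratio (2.414)
C = 5.13/2.89 ≈ 1.775 → 16:9 (1.778)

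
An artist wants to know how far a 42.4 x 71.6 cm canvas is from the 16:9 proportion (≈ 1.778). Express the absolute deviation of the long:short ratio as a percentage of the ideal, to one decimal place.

Ratio = 71.6 / 42.4 ≈ 1.6887.
Ideal 16:9 ≈ 1.7778. |1.6887 − 1.7778| / 1.7778 ≈ 5.01% → 5.0%.

5.0%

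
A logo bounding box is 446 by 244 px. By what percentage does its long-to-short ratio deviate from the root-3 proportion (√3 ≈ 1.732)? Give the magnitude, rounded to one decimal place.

5.5%

Ratio = 446 / 244 ≈ 1.8279.
Ideal root-3 ≈ 1.7321. |1.8279 − 1.7321| / 1.7321 ≈ 5.53% → 5.5%.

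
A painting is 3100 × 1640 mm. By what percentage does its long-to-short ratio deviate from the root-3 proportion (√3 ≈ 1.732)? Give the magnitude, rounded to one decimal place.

9.1%

Ratio = 3100 / 1640 ≈ 1.8902.
Ideal root-3 ≈ 1.7321. |1.8902 − 1.7321| / 1.7321 ≈ 9.13% → 9.1%.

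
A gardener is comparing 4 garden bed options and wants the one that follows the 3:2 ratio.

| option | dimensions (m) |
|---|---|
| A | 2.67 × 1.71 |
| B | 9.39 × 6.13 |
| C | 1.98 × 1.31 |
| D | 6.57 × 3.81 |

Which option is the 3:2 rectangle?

C

Ratios (long/short): A ≈ 1.561; B ≈ 1.532; C ≈ 1.511; D ≈ 1.724.
3:2 ≈ 1.500; option C is nearest (Δ 0.011).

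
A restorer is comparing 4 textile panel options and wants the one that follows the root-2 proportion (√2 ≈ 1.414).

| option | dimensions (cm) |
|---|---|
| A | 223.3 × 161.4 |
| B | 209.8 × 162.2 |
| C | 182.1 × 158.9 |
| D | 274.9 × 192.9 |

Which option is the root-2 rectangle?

Target root-2 ≈ 1.414.
A: 1.384 (Δ0.030)  B: 1.293 (Δ0.121)  C: 1.146 (Δ0.268)  D: 1.425 (Δ0.011)

D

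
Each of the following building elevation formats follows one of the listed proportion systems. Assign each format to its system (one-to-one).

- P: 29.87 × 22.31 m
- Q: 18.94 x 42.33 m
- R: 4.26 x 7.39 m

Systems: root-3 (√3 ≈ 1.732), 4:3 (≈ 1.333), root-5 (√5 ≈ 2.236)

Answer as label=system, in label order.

P = 29.87/22.31 ≈ 1.339 → 4:3 (1.333)
Q = 42.33/18.94 ≈ 2.235 → root-5 (2.236)
R = 7.39/4.26 ≈ 1.735 → root-3 (1.732)

P=4:3, Q=root-5, R=root-3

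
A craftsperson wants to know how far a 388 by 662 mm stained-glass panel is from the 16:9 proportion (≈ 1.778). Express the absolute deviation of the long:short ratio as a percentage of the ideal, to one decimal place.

4.0%

Ratio = 662 / 388 ≈ 1.7062.
Ideal 16:9 ≈ 1.7778. |1.7062 − 1.7778| / 1.7778 ≈ 4.03% → 4.0%.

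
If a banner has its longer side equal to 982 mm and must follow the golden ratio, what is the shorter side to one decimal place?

606.9 mm

golden ratio ≈ 1.61803.
Shorter side = 982 ÷ 1.61803 ≈ 606.911 → 606.9 mm.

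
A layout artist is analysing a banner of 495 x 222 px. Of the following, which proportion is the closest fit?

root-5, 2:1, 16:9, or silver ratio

495/222 ≈ 2.230. Nearest candidates are root-5 (2.236, off by 0.006) and silver ratio (2.414, off by 0.184).

root-5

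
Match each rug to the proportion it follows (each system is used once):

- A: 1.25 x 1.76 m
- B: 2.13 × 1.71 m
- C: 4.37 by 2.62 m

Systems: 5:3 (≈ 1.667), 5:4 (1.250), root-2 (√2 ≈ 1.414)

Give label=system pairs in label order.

Ratios: A ≈ 1.408; B ≈ 1.246; C ≈ 1.668.
Targets: 5:3 ≈ 1.667; 5:4 ≈ 1.250; root-2 ≈ 1.414.

A=root-2, B=5:4, C=5:3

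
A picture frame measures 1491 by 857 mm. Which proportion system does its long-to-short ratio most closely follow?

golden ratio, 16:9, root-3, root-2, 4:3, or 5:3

Ratio = 1491 / 857 ≈ 1.740.
Distances: golden ratio 1.618 (Δ 0.122); 16:9 1.778 (Δ 0.038); root-3 1.732 (Δ 0.008); root-2 1.414 (Δ 0.326); 4:3 1.333 (Δ 0.407); 5:3 1.667 (Δ 0.073).

root-3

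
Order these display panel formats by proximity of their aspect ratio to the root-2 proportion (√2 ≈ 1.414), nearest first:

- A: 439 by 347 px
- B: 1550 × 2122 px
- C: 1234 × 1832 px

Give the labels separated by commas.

A: 439/347 ≈ 1.265 → |1.265 − 1.414| = 0.149
B: 2122/1550 ≈ 1.369 → |1.369 − 1.414| = 0.045
C: 1832/1234 ≈ 1.485 → |1.485 − 1.414| = 0.071

B, C, A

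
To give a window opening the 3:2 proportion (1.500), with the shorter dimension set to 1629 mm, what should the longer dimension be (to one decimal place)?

3:2 = 1.50000.
Longer side = 1629 × 1.50000 ≈ 2443.500 → 2443.5 mm.

2443.5 mm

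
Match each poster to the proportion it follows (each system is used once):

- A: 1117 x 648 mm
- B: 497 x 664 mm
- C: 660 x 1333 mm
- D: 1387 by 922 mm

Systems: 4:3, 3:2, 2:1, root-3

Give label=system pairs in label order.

A=root-3, B=4:3, C=2:1, D=3:2

A = 1117/648 ≈ 1.724 → root-3 (1.732)
B = 664/497 ≈ 1.336 → 4:3 (1.333)
C = 1333/660 ≈ 2.020 → 2:1 (2.000)
D = 1387/922 ≈ 1.504 → 3:2 (1.500)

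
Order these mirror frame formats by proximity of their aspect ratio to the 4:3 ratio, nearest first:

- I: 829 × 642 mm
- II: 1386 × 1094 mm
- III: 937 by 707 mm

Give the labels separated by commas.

III, I, II

Ratios: I = 829 / 642 ≈ 1.291; II = 1386 / 1094 ≈ 1.267; III = 937 / 707 ≈ 1.325.
|Δ from 1.333|: I 0.042; II 0.066; III 0.008.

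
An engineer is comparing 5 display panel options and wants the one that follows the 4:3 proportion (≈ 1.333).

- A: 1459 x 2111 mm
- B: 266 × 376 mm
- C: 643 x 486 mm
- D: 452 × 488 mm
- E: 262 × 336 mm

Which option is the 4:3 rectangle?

C

Target 4:3 ≈ 1.333.
A: 1.447 (Δ0.114)  B: 1.414 (Δ0.081)  C: 1.323 (Δ0.010)  D: 1.080 (Δ0.253)  E: 1.282 (Δ0.051)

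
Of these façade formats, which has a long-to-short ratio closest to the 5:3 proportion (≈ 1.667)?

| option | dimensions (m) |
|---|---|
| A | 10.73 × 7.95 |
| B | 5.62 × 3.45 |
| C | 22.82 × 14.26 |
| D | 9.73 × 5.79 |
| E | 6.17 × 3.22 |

Target 5:3 ≈ 1.667.
A: 1.350 (Δ0.317)  B: 1.629 (Δ0.038)  C: 1.600 (Δ0.067)  D: 1.680 (Δ0.013)  E: 1.916 (Δ0.249)

D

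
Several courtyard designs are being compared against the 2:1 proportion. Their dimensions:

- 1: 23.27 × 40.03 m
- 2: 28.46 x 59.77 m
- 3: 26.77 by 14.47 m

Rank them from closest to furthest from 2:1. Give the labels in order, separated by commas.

Ratios: 1 = 40.03 / 23.27 ≈ 1.720; 2 = 59.77 / 28.46 ≈ 2.100; 3 = 26.77 / 14.47 ≈ 1.850.
|Δ from 2.000|: 1 0.280; 2 0.100; 3 0.150.

2, 3, 1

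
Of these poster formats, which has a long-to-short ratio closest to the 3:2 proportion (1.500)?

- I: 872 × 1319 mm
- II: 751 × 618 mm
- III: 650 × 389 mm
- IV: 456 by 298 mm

Target 3:2 ≈ 1.500.
I: 1.513 (Δ0.013)  II: 1.215 (Δ0.285)  III: 1.671 (Δ0.171)  IV: 1.530 (Δ0.030)

I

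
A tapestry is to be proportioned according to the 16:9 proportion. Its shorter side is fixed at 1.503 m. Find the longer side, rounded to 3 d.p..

16:9 ≈ 1.77778.
Longer side = 1.503 × 1.77778 ≈ 2.67200 → 2.672 m.

2.672 m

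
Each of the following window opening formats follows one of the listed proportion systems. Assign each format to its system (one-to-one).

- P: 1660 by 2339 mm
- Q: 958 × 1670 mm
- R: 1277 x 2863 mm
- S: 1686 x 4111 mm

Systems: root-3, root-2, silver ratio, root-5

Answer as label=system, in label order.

P = 2339/1660 ≈ 1.409 → root-2 (1.414)
Q = 1670/958 ≈ 1.743 → root-3 (1.732)
R = 2863/1277 ≈ 2.242 → root-5 (2.236)
S = 4111/1686 ≈ 2.438 → silver ratio (2.414)

P=root-2, Q=root-3, R=root-5, S=silver ratio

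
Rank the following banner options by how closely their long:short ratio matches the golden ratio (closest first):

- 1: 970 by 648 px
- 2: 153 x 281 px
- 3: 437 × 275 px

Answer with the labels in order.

1: 970/648 ≈ 1.497 → |1.497 − 1.618| = 0.121
2: 281/153 ≈ 1.837 → |1.837 − 1.618| = 0.219
3: 437/275 ≈ 1.589 → |1.589 − 1.618| = 0.029

3, 1, 2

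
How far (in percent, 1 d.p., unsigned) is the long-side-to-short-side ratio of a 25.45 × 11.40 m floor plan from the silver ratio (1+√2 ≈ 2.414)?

Ratio = 25.45 / 11.40 ≈ 2.2325.
Ideal silver ratio ≈ 2.4142. |2.2325 − 2.4142| / 2.4142 ≈ 7.53% → 7.5%.

7.5%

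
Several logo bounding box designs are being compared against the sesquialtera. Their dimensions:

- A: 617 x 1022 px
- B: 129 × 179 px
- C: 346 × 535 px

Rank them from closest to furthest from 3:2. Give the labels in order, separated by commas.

C, B, A

Ratios: A = 1022 / 617 ≈ 1.656; B = 179 / 129 ≈ 1.388; C = 535 / 346 ≈ 1.546.
|Δ from 1.500|: A 0.156; B 0.112; C 0.046.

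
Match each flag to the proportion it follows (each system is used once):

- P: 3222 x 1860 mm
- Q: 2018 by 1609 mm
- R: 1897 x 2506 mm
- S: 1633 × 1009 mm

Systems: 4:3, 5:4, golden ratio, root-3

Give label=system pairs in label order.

Ratios: P ≈ 1.732; Q ≈ 1.254; R ≈ 1.321; S ≈ 1.618.
Targets: 4:3 ≈ 1.333; 5:4 ≈ 1.250; golden ratio ≈ 1.618; root-3 ≈ 1.732.

P=root-3, Q=5:4, R=4:3, S=golden ratio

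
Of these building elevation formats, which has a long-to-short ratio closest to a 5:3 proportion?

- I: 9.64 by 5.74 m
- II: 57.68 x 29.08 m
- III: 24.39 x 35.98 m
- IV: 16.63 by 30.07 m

Target 5:3 ≈ 1.667.
I: 1.679 (Δ0.012)  II: 1.983 (Δ0.316)  III: 1.475 (Δ0.192)  IV: 1.808 (Δ0.141)

I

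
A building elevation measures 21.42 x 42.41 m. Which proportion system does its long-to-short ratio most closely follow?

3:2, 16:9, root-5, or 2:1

Ratio = 42.41 / 21.42 ≈ 1.980.
Distances: 3:2 1.500 (Δ 0.480); 16:9 1.778 (Δ 0.202); root-5 2.236 (Δ 0.256); 2:1 2.000 (Δ 0.020).

2:1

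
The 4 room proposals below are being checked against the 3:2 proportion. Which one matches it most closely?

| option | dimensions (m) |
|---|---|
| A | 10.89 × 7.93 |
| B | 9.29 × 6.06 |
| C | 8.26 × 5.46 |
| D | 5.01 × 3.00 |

C

Target 3:2 ≈ 1.500.
A: 1.373 (Δ0.127)  B: 1.533 (Δ0.033)  C: 1.513 (Δ0.013)  D: 1.670 (Δ0.170)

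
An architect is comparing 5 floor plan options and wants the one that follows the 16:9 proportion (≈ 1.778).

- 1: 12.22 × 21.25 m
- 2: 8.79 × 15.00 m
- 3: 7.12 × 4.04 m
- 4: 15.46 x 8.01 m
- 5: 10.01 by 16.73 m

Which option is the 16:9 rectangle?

Ratios (long/short): 1 ≈ 1.739; 2 ≈ 1.706; 3 ≈ 1.762; 4 ≈ 1.930; 5 ≈ 1.671.
16:9 ≈ 1.778; option 3 is nearest (Δ 0.016).

3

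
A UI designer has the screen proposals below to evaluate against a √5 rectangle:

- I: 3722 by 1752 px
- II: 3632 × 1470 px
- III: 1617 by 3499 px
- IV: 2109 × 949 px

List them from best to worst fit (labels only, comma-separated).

IV, III, I, II

Ratios: I = 3722 / 1752 ≈ 2.124; II = 3632 / 1470 ≈ 2.471; III = 3499 / 1617 ≈ 2.164; IV = 2109 / 949 ≈ 2.222.
|Δ from 2.236|: I 0.112; II 0.235; III 0.072; IV 0.014.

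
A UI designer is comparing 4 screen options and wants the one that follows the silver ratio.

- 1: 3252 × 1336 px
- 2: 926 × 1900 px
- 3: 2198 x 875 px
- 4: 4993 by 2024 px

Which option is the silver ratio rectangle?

Ratios (long/short): 1 ≈ 2.434; 2 ≈ 2.052; 3 ≈ 2.512; 4 ≈ 2.467.
silver ratio ≈ 2.414; option 1 is nearest (Δ 0.020).

1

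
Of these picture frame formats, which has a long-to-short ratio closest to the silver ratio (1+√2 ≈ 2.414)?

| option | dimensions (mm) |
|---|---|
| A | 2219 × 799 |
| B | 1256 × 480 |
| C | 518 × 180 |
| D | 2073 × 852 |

D

Ratios (long/short): A ≈ 2.777; B ≈ 2.617; C ≈ 2.878; D ≈ 2.433.
silver ratio ≈ 2.414; option D is nearest (Δ 0.019).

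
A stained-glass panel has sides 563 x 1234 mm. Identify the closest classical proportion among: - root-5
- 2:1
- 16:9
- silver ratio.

root-5

1234/563 ≈ 2.192. Nearest candidates are root-5 (2.236, off by 0.044) and 2:1 (2.000, off by 0.192).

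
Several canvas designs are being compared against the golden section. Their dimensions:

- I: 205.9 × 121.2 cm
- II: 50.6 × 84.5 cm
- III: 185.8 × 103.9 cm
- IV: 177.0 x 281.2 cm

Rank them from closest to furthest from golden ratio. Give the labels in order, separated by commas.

Ratios: I = 205.9 / 121.2 ≈ 1.699; II = 84.5 / 50.6 ≈ 1.670; III = 185.8 / 103.9 ≈ 1.788; IV = 281.2 / 177.0 ≈ 1.589.
|Δ from 1.618|: I 0.081; II 0.052; III 0.170; IV 0.029.

IV, II, I, III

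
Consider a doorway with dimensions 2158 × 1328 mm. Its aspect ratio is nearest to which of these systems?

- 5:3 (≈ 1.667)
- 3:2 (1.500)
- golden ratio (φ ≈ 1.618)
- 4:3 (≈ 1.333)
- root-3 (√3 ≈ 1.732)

golden ratio

Ratio = 2158 / 1328 ≈ 1.625.
Distances: 5:3 1.667 (Δ 0.042); 3:2 1.500 (Δ 0.125); golden ratio 1.618 (Δ 0.007); 4:3 1.333 (Δ 0.292); root-3 1.732 (Δ 0.107).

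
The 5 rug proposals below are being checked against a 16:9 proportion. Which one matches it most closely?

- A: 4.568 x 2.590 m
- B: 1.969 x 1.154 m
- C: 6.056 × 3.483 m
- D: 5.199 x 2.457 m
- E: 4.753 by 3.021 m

Target 16:9 ≈ 1.778.
A: 1.764 (Δ0.014)  B: 1.706 (Δ0.072)  C: 1.739 (Δ0.039)  D: 2.116 (Δ0.338)  E: 1.573 (Δ0.205)

A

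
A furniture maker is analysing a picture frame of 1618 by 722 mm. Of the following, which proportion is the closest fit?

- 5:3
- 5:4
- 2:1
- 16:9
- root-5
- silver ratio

root-5

1618/722 ≈ 2.241. Nearest candidates are root-5 (2.236, off by 0.005) and silver ratio (2.414, off by 0.173).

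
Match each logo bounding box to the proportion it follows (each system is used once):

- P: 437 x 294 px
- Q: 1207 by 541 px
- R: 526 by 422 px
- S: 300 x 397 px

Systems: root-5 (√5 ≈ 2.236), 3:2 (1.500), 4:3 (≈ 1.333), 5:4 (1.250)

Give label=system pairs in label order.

P = 437/294 ≈ 1.486 → 3:2 (1.500)
Q = 1207/541 ≈ 2.231 → root-5 (2.236)
R = 526/422 ≈ 1.246 → 5:4 (1.250)
S = 397/300 ≈ 1.323 → 4:3 (1.333)

P=3:2, Q=root-5, R=5:4, S=4:3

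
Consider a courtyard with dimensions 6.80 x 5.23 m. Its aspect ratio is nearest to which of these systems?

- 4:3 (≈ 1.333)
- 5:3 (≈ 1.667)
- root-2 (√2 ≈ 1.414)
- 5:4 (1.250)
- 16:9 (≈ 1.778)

Ratio = 6.80 / 5.23 ≈ 1.300.
Distances: 4:3 1.333 (Δ 0.033); 5:3 1.667 (Δ 0.367); root-2 1.414 (Δ 0.114); 5:4 1.250 (Δ 0.050); 16:9 1.778 (Δ 0.478).

4:3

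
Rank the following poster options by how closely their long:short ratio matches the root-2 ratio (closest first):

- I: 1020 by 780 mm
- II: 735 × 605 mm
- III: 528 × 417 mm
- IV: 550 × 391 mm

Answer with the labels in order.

IV, I, III, II

Ratios: I = 1020 / 780 ≈ 1.308; II = 735 / 605 ≈ 1.215; III = 528 / 417 ≈ 1.266; IV = 550 / 391 ≈ 1.407.
|Δ from 1.414|: I 0.106; II 0.199; III 0.148; IV 0.007.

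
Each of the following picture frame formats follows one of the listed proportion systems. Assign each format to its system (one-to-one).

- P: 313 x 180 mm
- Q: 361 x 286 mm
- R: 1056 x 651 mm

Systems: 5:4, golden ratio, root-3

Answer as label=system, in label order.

P=root-3, Q=5:4, R=golden ratio

Ratios: P ≈ 1.739; Q ≈ 1.262; R ≈ 1.622.
Targets: 5:4 ≈ 1.250; golden ratio ≈ 1.618; root-3 ≈ 1.732.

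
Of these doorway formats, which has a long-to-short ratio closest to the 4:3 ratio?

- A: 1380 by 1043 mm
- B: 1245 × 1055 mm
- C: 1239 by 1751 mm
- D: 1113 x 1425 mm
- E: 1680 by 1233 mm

A

Ratios (long/short): A ≈ 1.323; B ≈ 1.180; C ≈ 1.413; D ≈ 1.280; E ≈ 1.363.
4:3 ≈ 1.333; option A is nearest (Δ 0.010).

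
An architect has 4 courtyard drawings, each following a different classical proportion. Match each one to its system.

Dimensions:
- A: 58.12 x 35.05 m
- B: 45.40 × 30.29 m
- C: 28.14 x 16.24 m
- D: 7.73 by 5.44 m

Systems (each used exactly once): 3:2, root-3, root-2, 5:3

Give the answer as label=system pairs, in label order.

Ratios: A ≈ 1.658; B ≈ 1.499; C ≈ 1.733; D ≈ 1.421.
Targets: 3:2 ≈ 1.500; root-3 ≈ 1.732; root-2 ≈ 1.414; 5:3 ≈ 1.667.

A=5:3, B=3:2, C=root-3, D=root-2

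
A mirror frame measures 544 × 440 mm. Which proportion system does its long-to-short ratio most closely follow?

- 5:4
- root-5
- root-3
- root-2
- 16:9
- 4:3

5:4

Ratio = 544 / 440 ≈ 1.236.
Distances: 5:4 1.250 (Δ 0.014); root-5 2.236 (Δ 1.000); root-3 1.732 (Δ 0.496); root-2 1.414 (Δ 0.178); 16:9 1.778 (Δ 0.542); 4:3 1.333 (Δ 0.097).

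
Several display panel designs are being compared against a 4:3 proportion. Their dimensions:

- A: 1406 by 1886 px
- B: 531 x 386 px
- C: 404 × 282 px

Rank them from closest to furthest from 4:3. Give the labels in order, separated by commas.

Ratios: A = 1886 / 1406 ≈ 1.341; B = 531 / 386 ≈ 1.376; C = 404 / 282 ≈ 1.433.
|Δ from 1.333|: A 0.008; B 0.043; C 0.100.

A, B, C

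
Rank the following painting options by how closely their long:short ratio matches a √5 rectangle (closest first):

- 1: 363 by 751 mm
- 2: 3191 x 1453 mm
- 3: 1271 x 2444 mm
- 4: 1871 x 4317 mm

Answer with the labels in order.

2, 4, 1, 3

1: 751/363 ≈ 2.069 → |2.069 − 2.236| = 0.167
2: 3191/1453 ≈ 2.196 → |2.196 − 2.236| = 0.040
3: 2444/1271 ≈ 1.923 → |1.923 − 2.236| = 0.313
4: 4317/1871 ≈ 2.307 → |2.307 − 2.236| = 0.071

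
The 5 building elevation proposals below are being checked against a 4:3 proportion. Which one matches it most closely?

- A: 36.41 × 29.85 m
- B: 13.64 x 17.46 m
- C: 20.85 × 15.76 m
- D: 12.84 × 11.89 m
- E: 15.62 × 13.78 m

Ratios (long/short): A ≈ 1.220; B ≈ 1.280; C ≈ 1.323; D ≈ 1.080; E ≈ 1.134.
4:3 ≈ 1.333; option C is nearest (Δ 0.010).

C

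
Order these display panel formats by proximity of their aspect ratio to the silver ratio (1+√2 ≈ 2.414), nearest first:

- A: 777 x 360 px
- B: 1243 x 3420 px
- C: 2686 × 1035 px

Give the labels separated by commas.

Ratios: A = 777 / 360 ≈ 2.158; B = 3420 / 1243 ≈ 2.751; C = 2686 / 1035 ≈ 2.595.
|Δ from 2.414|: A 0.256; B 0.337; C 0.181.

C, A, B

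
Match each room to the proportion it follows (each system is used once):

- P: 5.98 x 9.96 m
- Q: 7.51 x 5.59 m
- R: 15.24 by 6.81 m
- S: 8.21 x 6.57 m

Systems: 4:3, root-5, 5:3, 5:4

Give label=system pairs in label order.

Ratios: P ≈ 1.666; Q ≈ 1.343; R ≈ 2.238; S ≈ 1.250.
Targets: 4:3 ≈ 1.333; root-5 ≈ 2.236; 5:3 ≈ 1.667; 5:4 ≈ 1.250.

P=5:3, Q=4:3, R=root-5, S=5:4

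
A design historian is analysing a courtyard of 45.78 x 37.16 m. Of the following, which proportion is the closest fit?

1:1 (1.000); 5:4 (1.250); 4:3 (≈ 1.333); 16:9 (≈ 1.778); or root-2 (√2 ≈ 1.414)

5:4

45.78/37.16 ≈ 1.232. Nearest candidates are 5:4 (1.250, off by 0.018) and 4:3 (1.333, off by 0.101).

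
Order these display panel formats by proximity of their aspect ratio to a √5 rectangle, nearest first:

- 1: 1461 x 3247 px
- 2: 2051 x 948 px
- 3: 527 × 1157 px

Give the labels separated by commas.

1, 3, 2

Ratios: 1 = 3247 / 1461 ≈ 2.222; 2 = 2051 / 948 ≈ 2.164; 3 = 1157 / 527 ≈ 2.195.
|Δ from 2.236|: 1 0.014; 2 0.072; 3 0.041.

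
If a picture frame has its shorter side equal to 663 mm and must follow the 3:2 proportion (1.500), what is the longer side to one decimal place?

3:2 = 1.50000.
Longer side = 663 × 1.50000 ≈ 994.500 → 994.5 mm.

994.5 mm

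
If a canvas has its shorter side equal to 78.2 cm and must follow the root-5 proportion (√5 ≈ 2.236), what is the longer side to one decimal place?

174.9 cm

root-5 ≈ 2.23607.
Longer side = 78.2 × 2.23607 ≈ 174.861 → 174.9 cm.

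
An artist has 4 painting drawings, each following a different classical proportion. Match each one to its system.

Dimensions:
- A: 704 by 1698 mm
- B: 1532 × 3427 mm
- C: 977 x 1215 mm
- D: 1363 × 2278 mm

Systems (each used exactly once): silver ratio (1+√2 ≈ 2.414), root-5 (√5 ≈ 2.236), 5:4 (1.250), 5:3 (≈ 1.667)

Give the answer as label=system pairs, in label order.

A=silver ratio, B=root-5, C=5:4, D=5:3

Ratios: A ≈ 2.412; B ≈ 2.237; C ≈ 1.244; D ≈ 1.671.
Targets: silver ratio ≈ 2.414; root-5 ≈ 2.236; 5:4 ≈ 1.250; 5:3 ≈ 1.667.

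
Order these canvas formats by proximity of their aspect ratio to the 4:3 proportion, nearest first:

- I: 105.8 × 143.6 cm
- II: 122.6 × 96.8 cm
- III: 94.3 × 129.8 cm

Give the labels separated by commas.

I: 143.6/105.8 ≈ 1.357 → |1.357 − 1.333| = 0.024
II: 122.6/96.8 ≈ 1.267 → |1.267 − 1.333| = 0.066
III: 129.8/94.3 ≈ 1.376 → |1.376 − 1.333| = 0.043

I, III, II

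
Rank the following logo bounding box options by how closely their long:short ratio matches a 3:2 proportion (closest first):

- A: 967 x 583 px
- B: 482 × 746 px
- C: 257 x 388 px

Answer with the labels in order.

C, B, A

A: 967/583 ≈ 1.659 → |1.659 − 1.500| = 0.159
B: 746/482 ≈ 1.548 → |1.548 − 1.500| = 0.048
C: 388/257 ≈ 1.510 → |1.510 − 1.500| = 0.010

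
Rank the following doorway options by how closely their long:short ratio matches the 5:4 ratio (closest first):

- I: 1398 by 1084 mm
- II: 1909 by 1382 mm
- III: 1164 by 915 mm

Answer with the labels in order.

Ratios: I = 1398 / 1084 ≈ 1.290; II = 1909 / 1382 ≈ 1.381; III = 1164 / 915 ≈ 1.272.
|Δ from 1.250|: I 0.040; II 0.131; III 0.022.

III, I, II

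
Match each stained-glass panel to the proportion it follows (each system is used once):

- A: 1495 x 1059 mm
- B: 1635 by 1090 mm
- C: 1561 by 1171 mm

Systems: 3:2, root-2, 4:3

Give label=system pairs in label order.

Ratios: A ≈ 1.412; B ≈ 1.500; C ≈ 1.333.
Targets: 3:2 ≈ 1.500; root-2 ≈ 1.414; 4:3 ≈ 1.333.

A=root-2, B=3:2, C=4:3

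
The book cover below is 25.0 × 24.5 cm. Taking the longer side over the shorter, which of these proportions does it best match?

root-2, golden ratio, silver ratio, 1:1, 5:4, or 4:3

Ratio = 25.0 / 24.5 ≈ 1.020.
Distances: root-2 1.414 (Δ 0.394); golden ratio 1.618 (Δ 0.598); silver ratio 2.414 (Δ 1.394); 1:1 1.000 (Δ 0.020); 5:4 1.250 (Δ 0.230); 4:3 1.333 (Δ 0.313).

1:1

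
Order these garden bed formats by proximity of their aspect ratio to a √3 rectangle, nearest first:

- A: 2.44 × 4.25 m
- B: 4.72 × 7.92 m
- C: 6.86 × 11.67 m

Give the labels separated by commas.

A, C, B

A: 4.25/2.44 ≈ 1.742 → |1.742 − 1.732| = 0.010
B: 7.92/4.72 ≈ 1.678 → |1.678 − 1.732| = 0.054
C: 11.67/6.86 ≈ 1.701 → |1.701 − 1.732| = 0.031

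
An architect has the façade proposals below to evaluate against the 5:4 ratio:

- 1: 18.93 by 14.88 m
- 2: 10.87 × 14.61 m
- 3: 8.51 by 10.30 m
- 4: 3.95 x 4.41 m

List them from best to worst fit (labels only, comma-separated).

Ratios: 1 = 18.93 / 14.88 ≈ 1.272; 2 = 14.61 / 10.87 ≈ 1.344; 3 = 10.30 / 8.51 ≈ 1.210; 4 = 4.41 / 3.95 ≈ 1.116.
|Δ from 1.250|: 1 0.022; 2 0.094; 3 0.040; 4 0.134.

1, 3, 2, 4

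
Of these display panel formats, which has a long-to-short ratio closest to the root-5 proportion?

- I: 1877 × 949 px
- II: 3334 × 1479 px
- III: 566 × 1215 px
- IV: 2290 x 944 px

II

Target root-5 ≈ 2.236.
I: 1.978 (Δ0.258)  II: 2.254 (Δ0.018)  III: 2.147 (Δ0.089)  IV: 2.426 (Δ0.190)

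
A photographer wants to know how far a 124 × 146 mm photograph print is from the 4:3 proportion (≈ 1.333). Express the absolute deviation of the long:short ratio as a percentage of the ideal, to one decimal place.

11.7%

Ratio = 146 / 124 ≈ 1.1774.
Ideal 4:3 ≈ 1.3333. |1.1774 − 1.3333| / 1.3333 ≈ 11.69% → 11.7%.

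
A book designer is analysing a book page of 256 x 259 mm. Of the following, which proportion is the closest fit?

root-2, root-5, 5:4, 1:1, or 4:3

259/256 ≈ 1.012. Nearest candidates are 1:1 (1.000, off by 0.012) and 5:4 (1.250, off by 0.238).

1:1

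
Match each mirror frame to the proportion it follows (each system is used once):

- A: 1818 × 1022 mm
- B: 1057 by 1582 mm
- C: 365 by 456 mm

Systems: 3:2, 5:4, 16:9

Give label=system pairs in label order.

Ratios: A ≈ 1.779; B ≈ 1.497; C ≈ 1.249.
Targets: 3:2 ≈ 1.500; 5:4 ≈ 1.250; 16:9 ≈ 1.778.

A=16:9, B=3:2, C=5:4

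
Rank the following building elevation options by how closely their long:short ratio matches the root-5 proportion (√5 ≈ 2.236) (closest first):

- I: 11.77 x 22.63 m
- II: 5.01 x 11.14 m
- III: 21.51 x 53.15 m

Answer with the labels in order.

II, III, I

I: 22.63/11.77 ≈ 1.923 → |1.923 − 2.236| = 0.313
II: 11.14/5.01 ≈ 2.224 → |2.224 − 2.236| = 0.012
III: 53.15/21.51 ≈ 2.471 → |2.471 − 2.236| = 0.235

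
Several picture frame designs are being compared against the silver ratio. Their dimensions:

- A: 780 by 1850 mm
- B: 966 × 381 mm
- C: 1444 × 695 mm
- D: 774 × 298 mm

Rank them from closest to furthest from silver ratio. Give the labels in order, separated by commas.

A, B, D, C

Ratios: A = 1850 / 780 ≈ 2.372; B = 966 / 381 ≈ 2.535; C = 1444 / 695 ≈ 2.078; D = 774 / 298 ≈ 2.597.
|Δ from 2.414|: A 0.042; B 0.121; C 0.336; D 0.183.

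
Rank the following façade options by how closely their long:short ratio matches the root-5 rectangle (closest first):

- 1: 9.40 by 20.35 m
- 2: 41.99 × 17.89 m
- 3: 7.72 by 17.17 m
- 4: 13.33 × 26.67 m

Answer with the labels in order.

1: 20.35/9.40 ≈ 2.165 → |2.165 − 2.236| = 0.071
2: 41.99/17.89 ≈ 2.347 → |2.347 − 2.236| = 0.111
3: 17.17/7.72 ≈ 2.224 → |2.224 − 2.236| = 0.012
4: 26.67/13.33 ≈ 2.001 → |2.001 − 2.236| = 0.235

3, 1, 2, 4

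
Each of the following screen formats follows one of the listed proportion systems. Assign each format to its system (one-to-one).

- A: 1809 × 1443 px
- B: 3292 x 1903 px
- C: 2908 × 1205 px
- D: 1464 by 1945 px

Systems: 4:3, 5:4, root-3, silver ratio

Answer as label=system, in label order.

A = 1809/1443 ≈ 1.254 → 5:4 (1.250)
B = 3292/1903 ≈ 1.730 → root-3 (1.732)
C = 2908/1205 ≈ 2.413 → silver ratio (2.414)
D = 1945/1464 ≈ 1.329 → 4:3 (1.333)

A=5:4, B=root-3, C=silver ratio, D=4:3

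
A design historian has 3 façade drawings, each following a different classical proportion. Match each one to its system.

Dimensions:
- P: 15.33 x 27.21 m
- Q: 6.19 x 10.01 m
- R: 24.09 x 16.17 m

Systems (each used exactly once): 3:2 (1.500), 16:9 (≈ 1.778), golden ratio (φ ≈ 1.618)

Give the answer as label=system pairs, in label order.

P=16:9, Q=golden ratio, R=3:2

P = 27.21/15.33 ≈ 1.775 → 16:9 (1.778)
Q = 10.01/6.19 ≈ 1.617 → golden ratio (1.618)
R = 24.09/16.17 ≈ 1.490 → 3:2 (1.500)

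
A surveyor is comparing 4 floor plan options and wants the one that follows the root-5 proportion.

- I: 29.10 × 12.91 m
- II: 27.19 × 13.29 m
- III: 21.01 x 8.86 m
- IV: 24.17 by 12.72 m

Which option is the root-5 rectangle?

I

Target root-5 ≈ 2.236.
I: 2.254 (Δ0.018)  II: 2.046 (Δ0.190)  III: 2.371 (Δ0.135)  IV: 1.900 (Δ0.336)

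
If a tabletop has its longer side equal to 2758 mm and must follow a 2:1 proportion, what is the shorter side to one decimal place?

1379.0 mm

2:1 = 2.00000.
Shorter side = 2758 ÷ 2.00000 ≈ 1379.000 → 1379.0 mm.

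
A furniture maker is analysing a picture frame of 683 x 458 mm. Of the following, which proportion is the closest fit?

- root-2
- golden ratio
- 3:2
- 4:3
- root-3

3:2

Ratio = 683 / 458 ≈ 1.491.
Distances: root-2 1.414 (Δ 0.077); golden ratio 1.618 (Δ 0.127); 3:2 1.500 (Δ 0.009); 4:3 1.333 (Δ 0.158); root-3 1.732 (Δ 0.241).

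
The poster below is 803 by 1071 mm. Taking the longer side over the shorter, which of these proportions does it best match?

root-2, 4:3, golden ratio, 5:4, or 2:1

1071/803 ≈ 1.334. Nearest candidates are 4:3 (1.333, off by 0.001) and root-2 (1.414, off by 0.080).

4:3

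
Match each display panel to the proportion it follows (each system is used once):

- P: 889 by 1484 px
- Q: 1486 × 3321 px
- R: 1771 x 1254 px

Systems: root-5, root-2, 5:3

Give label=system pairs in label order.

P = 1484/889 ≈ 1.669 → 5:3 (1.667)
Q = 3321/1486 ≈ 2.235 → root-5 (2.236)
R = 1771/1254 ≈ 1.412 → root-2 (1.414)

P=5:3, Q=root-5, R=root-2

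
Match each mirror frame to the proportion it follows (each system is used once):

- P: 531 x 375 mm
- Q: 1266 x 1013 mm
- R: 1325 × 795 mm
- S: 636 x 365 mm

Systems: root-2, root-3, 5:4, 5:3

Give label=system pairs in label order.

P=root-2, Q=5:4, R=5:3, S=root-3

P = 531/375 ≈ 1.416 → root-2 (1.414)
Q = 1266/1013 ≈ 1.250 → 5:4 (1.250)
R = 1325/795 ≈ 1.667 → 5:3 (1.667)
S = 636/365 ≈ 1.742 → root-3 (1.732)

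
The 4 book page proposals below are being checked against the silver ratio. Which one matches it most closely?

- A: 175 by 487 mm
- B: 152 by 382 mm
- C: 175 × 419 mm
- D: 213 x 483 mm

C

Ratios (long/short): A ≈ 2.783; B ≈ 2.513; C ≈ 2.394; D ≈ 2.268.
silver ratio ≈ 2.414; option C is nearest (Δ 0.020).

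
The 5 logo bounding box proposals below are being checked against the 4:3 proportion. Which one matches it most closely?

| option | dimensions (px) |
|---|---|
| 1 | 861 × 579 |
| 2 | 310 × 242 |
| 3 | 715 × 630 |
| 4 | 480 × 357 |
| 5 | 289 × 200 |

4

Target 4:3 ≈ 1.333.
1: 1.487 (Δ0.154)  2: 1.281 (Δ0.052)  3: 1.135 (Δ0.198)  4: 1.345 (Δ0.012)  5: 1.445 (Δ0.112)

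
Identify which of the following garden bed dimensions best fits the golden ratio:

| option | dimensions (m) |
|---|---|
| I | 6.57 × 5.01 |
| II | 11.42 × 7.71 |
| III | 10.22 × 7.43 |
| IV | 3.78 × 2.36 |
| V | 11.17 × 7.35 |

IV

Ratios (long/short): I ≈ 1.311; II ≈ 1.481; III ≈ 1.376; IV ≈ 1.602; V ≈ 1.520.
golden ratio ≈ 1.618; option IV is nearest (Δ 0.016).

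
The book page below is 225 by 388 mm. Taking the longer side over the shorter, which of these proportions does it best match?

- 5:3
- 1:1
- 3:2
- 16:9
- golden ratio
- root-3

Ratio = 388 / 225 ≈ 1.724.
Distances: 5:3 1.667 (Δ 0.057); 1:1 1.000 (Δ 0.724); 3:2 1.500 (Δ 0.224); 16:9 1.778 (Δ 0.054); golden ratio 1.618 (Δ 0.106); root-3 1.732 (Δ 0.008).

root-3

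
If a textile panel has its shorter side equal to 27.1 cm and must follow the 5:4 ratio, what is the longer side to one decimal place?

33.9 cm

5:4 = 1.25000.
Longer side = 27.1 × 1.25000 ≈ 33.875 → 33.9 cm.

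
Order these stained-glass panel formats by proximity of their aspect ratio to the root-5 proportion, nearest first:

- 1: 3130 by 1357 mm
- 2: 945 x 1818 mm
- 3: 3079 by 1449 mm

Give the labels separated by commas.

1, 3, 2

1: 3130/1357 ≈ 2.307 → |2.307 − 2.236| = 0.071
2: 1818/945 ≈ 1.924 → |1.924 − 2.236| = 0.312
3: 3079/1449 ≈ 2.125 → |2.125 − 2.236| = 0.111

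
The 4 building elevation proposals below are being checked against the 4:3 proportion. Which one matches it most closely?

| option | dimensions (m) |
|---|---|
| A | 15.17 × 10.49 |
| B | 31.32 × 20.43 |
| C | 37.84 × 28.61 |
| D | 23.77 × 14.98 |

C

Ratios (long/short): A ≈ 1.446; B ≈ 1.533; C ≈ 1.323; D ≈ 1.587.
4:3 ≈ 1.333; option C is nearest (Δ 0.010).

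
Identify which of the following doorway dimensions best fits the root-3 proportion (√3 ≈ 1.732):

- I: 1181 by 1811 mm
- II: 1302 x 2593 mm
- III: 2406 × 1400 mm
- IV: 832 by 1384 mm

III

Ratios (long/short): I ≈ 1.533; II ≈ 1.992; III ≈ 1.719; IV ≈ 1.663.
root-3 ≈ 1.732; option III is nearest (Δ 0.013).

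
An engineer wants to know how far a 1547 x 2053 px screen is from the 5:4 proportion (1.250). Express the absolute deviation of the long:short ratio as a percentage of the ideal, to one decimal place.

6.2%

Ratio = 2053 / 1547 ≈ 1.3271.
Ideal 5:4 = 1.2500. |1.3271 − 1.2500| / 1.2500 ≈ 6.17% → 6.2%.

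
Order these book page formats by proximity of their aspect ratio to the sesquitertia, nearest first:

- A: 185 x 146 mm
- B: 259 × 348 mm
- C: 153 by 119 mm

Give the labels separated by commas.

B, C, A

A: 185/146 ≈ 1.267 → |1.267 − 1.333| = 0.066
B: 348/259 ≈ 1.344 → |1.344 − 1.333| = 0.011
C: 153/119 ≈ 1.286 → |1.286 − 1.333| = 0.047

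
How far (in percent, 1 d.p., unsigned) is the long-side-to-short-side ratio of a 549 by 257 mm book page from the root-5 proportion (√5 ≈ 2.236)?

Ratio = 549 / 257 ≈ 2.1362.
Ideal root-5 ≈ 2.2361. |2.1362 − 2.2361| / 2.2361 ≈ 4.47% → 4.5%.

4.5%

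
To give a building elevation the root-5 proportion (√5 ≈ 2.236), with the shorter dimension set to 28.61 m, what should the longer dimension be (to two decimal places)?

63.97 m

root-5 ≈ 2.23607.
Longer side = 28.61 × 2.23607 ≈ 63.9740 → 63.97 m.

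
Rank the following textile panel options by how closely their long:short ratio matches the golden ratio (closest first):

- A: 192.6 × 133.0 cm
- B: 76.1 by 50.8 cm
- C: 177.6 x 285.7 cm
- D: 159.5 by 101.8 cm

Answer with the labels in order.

A: 192.6/133.0 ≈ 1.448 → |1.448 − 1.618| = 0.170
B: 76.1/50.8 ≈ 1.498 → |1.498 − 1.618| = 0.120
C: 285.7/177.6 ≈ 1.609 → |1.609 − 1.618| = 0.009
D: 159.5/101.8 ≈ 1.567 → |1.567 − 1.618| = 0.051

C, D, B, A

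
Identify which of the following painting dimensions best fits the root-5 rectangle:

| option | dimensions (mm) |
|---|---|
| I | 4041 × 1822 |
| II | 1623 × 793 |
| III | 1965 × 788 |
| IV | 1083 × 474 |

Ratios (long/short): I ≈ 2.218; II ≈ 2.047; III ≈ 2.494; IV ≈ 2.285.
root-5 ≈ 2.236; option I is nearest (Δ 0.018).

I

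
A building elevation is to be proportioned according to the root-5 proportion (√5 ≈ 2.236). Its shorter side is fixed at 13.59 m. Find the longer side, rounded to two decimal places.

root-5 ≈ 2.23607.
Longer side = 13.59 × 2.23607 ≈ 30.3882 → 30.39 m.

30.39 m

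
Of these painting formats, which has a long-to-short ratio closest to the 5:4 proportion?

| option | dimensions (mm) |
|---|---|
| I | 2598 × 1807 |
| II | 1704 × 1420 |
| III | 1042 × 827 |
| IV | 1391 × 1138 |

III

Target 5:4 ≈ 1.250.
I: 1.438 (Δ0.188)  II: 1.200 (Δ0.050)  III: 1.260 (Δ0.010)  IV: 1.222 (Δ0.028)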